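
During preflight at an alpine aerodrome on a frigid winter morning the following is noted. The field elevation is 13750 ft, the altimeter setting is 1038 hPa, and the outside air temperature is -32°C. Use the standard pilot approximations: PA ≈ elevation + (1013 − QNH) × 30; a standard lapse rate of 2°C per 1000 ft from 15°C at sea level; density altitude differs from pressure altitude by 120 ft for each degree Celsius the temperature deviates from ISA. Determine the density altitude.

10480 ft

Pressure altitude = 13750 + (1013 − 1038) × 30 = 13750 + (-750) = 13000 ft.
ISA temperature at 13000 ft = 15 − 2 × (13000/1000) = -11°C.
ISA deviation = -32 − (-11) = -21°C.
Density altitude = 13000 + 120 × (-21) = 10480 ft.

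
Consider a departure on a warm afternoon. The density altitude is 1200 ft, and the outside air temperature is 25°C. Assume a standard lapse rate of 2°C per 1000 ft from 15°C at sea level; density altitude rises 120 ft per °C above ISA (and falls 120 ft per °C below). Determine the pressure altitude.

0 ft

DA = PA + 120 × (OAT − (15 − 2·PA/1000)) = PA + 120·OAT − 1800 + 0.24·PA = 1.24·PA + 120·OAT − 1800.
So 1.24·PA = 1200 − 120 × 25 + 1800 = 0.
PA = 0 / 1.24 = 0 ft.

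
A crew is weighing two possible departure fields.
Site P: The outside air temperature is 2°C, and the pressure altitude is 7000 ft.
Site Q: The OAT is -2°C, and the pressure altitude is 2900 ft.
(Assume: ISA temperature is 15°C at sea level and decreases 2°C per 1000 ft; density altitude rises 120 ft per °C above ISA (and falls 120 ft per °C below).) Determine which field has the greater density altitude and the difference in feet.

Site P by 5564 ft

Site P: ISA temp = 1°C, deviation +1°C, DA = 7000 + 120 × 1 = 7120 ft.
Site Q: ISA temp = 9.2°C, deviation -11.2°C, DA = 2900 + 120 × (-11.2) = 1556 ft.
Site P is higher by 7120 − 1556 = 5564 ft.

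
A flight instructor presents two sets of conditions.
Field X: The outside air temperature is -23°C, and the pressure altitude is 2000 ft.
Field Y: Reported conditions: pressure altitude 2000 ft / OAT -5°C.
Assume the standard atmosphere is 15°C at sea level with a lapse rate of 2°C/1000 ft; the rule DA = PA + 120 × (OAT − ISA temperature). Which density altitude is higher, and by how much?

Field Y by 2160 ft

Field X: ISA temp = 11°C, deviation -34°C, DA = 2000 + 120 × (-34) = -2080 ft.
Field Y: ISA temp = 11°C, deviation -16°C, DA = 2000 + 120 × (-16) = 80 ft.
Field Y is higher by 80 − (-2080) = 2160 ft.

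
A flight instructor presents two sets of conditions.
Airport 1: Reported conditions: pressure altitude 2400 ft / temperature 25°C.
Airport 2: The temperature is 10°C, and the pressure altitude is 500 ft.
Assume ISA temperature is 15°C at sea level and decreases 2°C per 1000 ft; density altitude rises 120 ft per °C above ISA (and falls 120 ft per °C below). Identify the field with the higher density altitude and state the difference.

Airport 1: ISA temp = 10.2°C, deviation +14.8°C, DA = 2400 + 120 × 14.8 = 4176 ft.
Airport 2: ISA temp = 14°C, deviation -4°C, DA = 500 + 120 × (-4) = 20 ft.
Airport 1 is higher by 4176 − 20 = 4156 ft.

Airport 1 by 4156 ft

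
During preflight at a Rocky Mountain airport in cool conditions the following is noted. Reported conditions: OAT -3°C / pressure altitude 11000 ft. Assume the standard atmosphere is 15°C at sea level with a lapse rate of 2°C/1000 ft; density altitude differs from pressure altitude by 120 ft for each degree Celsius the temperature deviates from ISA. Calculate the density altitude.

11480 ft

ISA temperature at 11000 ft = 15 − 2 × (11000/1000) = -7°C.
ISA deviation = -3 − (-7) = +4°C.
Density altitude = 11000 + 120 × (4) = 11000 + (+480) = 11480 ft.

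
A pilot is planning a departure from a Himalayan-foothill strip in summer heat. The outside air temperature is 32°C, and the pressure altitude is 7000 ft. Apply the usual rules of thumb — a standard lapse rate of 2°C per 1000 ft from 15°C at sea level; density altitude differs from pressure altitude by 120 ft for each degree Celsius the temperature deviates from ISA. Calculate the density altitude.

10720 ft

ISA temperature at 7000 ft = 15 − 2 × (7000/1000) = 1°C.
ISA deviation = 32 − 1 = +31°C.
Density altitude = 7000 + 120 × (31) = 7000 + (+3720) = 10720 ft.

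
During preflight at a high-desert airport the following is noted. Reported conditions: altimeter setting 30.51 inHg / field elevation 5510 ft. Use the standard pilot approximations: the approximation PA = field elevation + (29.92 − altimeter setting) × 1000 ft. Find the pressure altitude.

4920 ft

Pressure correction = (29.92 − 30.51) × 1000 = -590 ft.
Pressure altitude = 5510 + (-590) = 4920 ft.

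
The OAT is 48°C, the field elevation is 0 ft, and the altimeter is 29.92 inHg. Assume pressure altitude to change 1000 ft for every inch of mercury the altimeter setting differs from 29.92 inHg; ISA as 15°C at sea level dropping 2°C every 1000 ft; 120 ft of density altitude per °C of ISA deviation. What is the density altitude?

Pressure altitude = 0 + (29.92 − 29.92) × 1000 = 0 + (0) = 0 ft.
ISA temperature at 0 ft = 15 − 2 × (0/1000) = 15°C.
ISA deviation = 48 − 15 = +33°C.
Density altitude = 0 + 120 × (33) = 3960 ft.

3960 ft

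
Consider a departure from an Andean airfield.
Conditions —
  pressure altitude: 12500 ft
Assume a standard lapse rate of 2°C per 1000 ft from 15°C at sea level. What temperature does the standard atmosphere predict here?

ISA temperature = 15 − 2 × (12500/1000) = 15 − 25 = -10°C.

-10°C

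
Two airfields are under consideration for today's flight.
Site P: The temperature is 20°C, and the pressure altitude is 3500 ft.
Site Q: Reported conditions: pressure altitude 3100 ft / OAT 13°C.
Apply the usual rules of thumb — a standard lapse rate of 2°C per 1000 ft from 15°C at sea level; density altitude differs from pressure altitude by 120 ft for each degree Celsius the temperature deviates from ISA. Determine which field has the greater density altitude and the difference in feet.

Site P: ISA temp = 8°C, deviation +12°C, DA = 3500 + 120 × 12 = 4940 ft.
Site Q: ISA temp = 8.8°C, deviation +4.2°C, DA = 3100 + 120 × 4.2 = 3604 ft.
Site P is higher by 4940 − 3604 = 1336 ft.

Site P by 1336 ft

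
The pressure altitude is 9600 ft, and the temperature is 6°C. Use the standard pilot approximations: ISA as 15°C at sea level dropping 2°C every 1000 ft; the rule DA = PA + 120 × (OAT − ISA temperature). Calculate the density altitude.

ISA temperature at 9600 ft = 15 − 2 × (9600/1000) = -4.2°C.
ISA deviation = 6 − (-4.2) = +10.2°C.
Density altitude = 9600 + 120 × (10.2) = 9600 + (+1224) = 10824 ft.

10824 ft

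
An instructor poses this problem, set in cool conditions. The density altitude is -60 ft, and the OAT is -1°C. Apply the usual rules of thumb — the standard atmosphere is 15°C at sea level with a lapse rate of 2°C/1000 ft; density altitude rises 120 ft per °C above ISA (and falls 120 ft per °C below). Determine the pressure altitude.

1500 ft

DA = PA + 120 × (OAT − (15 − 2·PA/1000)) = PA + 120·OAT − 1800 + 0.24·PA = 1.24·PA + 120·OAT − 1800.
So 1.24·PA = -60 − 120 × (-1) + 1800 = 1860.
PA = 1860 / 1.24 = 1500 ft.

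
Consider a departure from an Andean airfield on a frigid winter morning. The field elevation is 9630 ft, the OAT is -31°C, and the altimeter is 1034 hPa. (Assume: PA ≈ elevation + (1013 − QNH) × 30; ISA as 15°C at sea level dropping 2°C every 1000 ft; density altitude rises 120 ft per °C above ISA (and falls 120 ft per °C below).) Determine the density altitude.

5640 ft

Pressure altitude = 9630 + (1013 − 1034) × 30 = 9630 + (-630) = 9000 ft.
ISA temperature at 9000 ft = 15 − 2 × (9000/1000) = -3°C.
ISA deviation = -31 − (-3) = -28°C.
Density altitude = 9000 + 120 × (-28) = 5640 ft.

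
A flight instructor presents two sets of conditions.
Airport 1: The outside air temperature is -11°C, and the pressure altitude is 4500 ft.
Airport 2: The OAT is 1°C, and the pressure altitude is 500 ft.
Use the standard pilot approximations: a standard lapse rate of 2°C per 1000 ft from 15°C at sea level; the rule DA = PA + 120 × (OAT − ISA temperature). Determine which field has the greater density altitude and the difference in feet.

Airport 1 by 3520 ft

Airport 1: ISA temp = 6°C, deviation -17°C, DA = 4500 + 120 × (-17) = 2460 ft.
Airport 2: ISA temp = 14°C, deviation -13°C, DA = 500 + 120 × (-13) = -1060 ft.
Airport 1 is higher by 2460 − (-1060) = 3520 ft.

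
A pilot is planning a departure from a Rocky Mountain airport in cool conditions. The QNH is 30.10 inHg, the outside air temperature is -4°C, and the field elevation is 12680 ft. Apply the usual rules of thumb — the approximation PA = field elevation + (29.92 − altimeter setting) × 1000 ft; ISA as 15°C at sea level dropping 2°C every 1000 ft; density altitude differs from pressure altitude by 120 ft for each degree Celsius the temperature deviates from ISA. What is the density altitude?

Pressure altitude = 12680 + (29.92 − 30.10) × 1000 = 12680 + (-180) = 12500 ft.
ISA temperature at 12500 ft = 15 − 2 × (12500/1000) = -10°C.
ISA deviation = -4 − (-10) = +6°C.
Density altitude = 12500 + 120 × (6) = 13220 ft.

13220 ft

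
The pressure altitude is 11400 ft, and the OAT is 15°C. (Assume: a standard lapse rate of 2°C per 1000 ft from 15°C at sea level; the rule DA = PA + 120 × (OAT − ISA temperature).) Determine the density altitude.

14136 ft

ISA temperature at 11400 ft = 15 − 2 × (11400/1000) = -7.8°C.
ISA deviation = 15 − (-7.8) = +22.8°C.
Density altitude = 11400 + 120 × (22.8) = 11400 + (+2736) = 14136 ft.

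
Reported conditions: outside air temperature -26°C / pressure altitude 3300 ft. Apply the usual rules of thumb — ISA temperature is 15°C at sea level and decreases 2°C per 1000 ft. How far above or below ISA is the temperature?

ISA temperature at 3300 ft = 15 − 2 × (3300/1000) = 8.4°C.
Deviation = OAT − ISA = -26 − 8.4 = -34.4°C.

ISA-34.4°C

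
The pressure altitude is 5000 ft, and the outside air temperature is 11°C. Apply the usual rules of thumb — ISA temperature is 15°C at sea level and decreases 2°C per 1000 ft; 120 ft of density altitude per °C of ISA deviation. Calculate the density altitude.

5720 ft

ISA temperature at 5000 ft = 15 − 2 × (5000/1000) = 5°C.
ISA deviation = 11 − 5 = +6°C.
Density altitude = 5000 + 120 × (6) = 5000 + (+720) = 5720 ft.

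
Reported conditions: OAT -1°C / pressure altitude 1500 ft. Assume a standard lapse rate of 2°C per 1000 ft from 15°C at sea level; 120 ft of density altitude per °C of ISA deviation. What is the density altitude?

-60 ft

ISA temperature at 1500 ft = 15 − 2 × (1500/1000) = 12°C.
ISA deviation = -1 − 12 = -13°C.
Density altitude = 1500 + 120 × (-13) = 1500 + (-1560) = -60 ft.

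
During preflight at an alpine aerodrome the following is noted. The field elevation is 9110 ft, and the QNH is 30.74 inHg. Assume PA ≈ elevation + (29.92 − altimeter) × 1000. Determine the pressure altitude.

Pressure correction = (29.92 − 30.74) × 1000 = -820 ft.
Pressure altitude = 9110 + (-820) = 8290 ft.

8290 ft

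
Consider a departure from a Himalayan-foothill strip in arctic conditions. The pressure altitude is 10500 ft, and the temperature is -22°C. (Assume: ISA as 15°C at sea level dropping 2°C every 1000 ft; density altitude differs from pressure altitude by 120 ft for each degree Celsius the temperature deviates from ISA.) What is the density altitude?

8580 ft

ISA temperature at 10500 ft = 15 − 2 × (10500/1000) = -6°C.
ISA deviation = -22 − (-6) = -16°C.
Density altitude = 10500 + 120 × (-16) = 10500 + (-1920) = 8580 ft.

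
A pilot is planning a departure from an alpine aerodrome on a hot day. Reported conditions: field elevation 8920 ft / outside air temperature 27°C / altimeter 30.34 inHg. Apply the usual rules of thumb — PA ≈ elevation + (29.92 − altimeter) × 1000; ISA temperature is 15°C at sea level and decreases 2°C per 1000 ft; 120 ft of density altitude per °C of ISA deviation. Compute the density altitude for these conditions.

11980 ft

Pressure altitude = 8920 + (29.92 − 30.34) × 1000 = 8920 + (-420) = 8500 ft.
ISA temperature at 8500 ft = 15 − 2 × (8500/1000) = -2°C.
ISA deviation = 27 − (-2) = +29°C.
Density altitude = 8500 + 120 × (29) = 11980 ft.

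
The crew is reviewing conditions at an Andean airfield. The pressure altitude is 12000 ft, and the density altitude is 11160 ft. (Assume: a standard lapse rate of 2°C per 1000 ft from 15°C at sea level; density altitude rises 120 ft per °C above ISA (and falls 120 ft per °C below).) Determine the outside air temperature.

-16°C

Density altitude − pressure altitude = 11160 − 12000 = -840 ft.
At 120 ft/°C that is an ISA deviation of -840/120 = -7°C.
ISA temperature at 12000 ft = 15 − 2 × (12000/1000) = -9°C.
OAT = ISA + deviation = -9 + (-7) = -16°C.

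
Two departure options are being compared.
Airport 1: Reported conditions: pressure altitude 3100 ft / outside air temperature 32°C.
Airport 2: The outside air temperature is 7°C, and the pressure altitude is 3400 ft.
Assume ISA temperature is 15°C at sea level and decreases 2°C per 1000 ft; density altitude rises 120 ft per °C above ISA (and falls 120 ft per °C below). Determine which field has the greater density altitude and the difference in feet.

Airport 1 by 2628 ft

Airport 1: ISA temp = 8.8°C, deviation +23.2°C, DA = 3100 + 120 × 23.2 = 5884 ft.
Airport 2: ISA temp = 8.2°C, deviation -1.2°C, DA = 3400 + 120 × (-1.2) = 3256 ft.
Airport 1 is higher by 5884 − 3256 = 2628 ft.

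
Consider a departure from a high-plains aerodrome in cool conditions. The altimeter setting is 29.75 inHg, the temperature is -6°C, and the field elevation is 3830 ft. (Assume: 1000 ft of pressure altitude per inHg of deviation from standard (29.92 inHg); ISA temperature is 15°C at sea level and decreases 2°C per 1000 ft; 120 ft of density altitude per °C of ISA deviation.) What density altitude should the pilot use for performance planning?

2440 ft

Pressure altitude = 3830 + (29.92 − 29.75) × 1000 = 3830 + (+170) = 4000 ft.
ISA temperature at 4000 ft = 15 − 2 × (4000/1000) = 7°C.
ISA deviation = -6 − 7 = -13°C.
Density altitude = 4000 + 120 × (-13) = 2440 ft.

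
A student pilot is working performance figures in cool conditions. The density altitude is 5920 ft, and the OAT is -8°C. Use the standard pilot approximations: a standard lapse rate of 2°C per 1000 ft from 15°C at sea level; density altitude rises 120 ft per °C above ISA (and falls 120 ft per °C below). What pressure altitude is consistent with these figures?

DA = PA + 120 × (OAT − (15 − 2·PA/1000)) = PA + 120·OAT − 1800 + 0.24·PA = 1.24·PA + 120·OAT − 1800.
So 1.24·PA = 5920 − 120 × (-8) + 1800 = 8680.
PA = 8680 / 1.24 = 7000 ft.

7000 ft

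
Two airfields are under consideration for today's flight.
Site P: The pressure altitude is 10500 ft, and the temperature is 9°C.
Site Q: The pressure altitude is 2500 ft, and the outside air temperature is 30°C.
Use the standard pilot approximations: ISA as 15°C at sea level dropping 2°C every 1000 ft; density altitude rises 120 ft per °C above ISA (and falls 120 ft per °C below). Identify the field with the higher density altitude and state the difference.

Site P: ISA temp = -6°C, deviation +15°C, DA = 10500 + 120 × 15 = 12300 ft.
Site Q: ISA temp = 10°C, deviation +20°C, DA = 2500 + 120 × 20 = 4900 ft.
Site P is higher by 12300 − 4900 = 7400 ft.

Site P by 7400 ft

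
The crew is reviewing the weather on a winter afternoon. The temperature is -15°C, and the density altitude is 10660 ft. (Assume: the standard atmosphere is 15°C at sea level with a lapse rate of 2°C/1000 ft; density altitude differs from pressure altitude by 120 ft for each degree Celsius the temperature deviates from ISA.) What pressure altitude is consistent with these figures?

DA = PA + 120 × (OAT − (15 − 2·PA/1000)) = PA + 120·OAT − 1800 + 0.24·PA = 1.24·PA + 120·OAT − 1800.
So 1.24·PA = 10660 − 120 × (-15) + 1800 = 14260.
PA = 14260 / 1.24 = 11500 ft.

11500 ft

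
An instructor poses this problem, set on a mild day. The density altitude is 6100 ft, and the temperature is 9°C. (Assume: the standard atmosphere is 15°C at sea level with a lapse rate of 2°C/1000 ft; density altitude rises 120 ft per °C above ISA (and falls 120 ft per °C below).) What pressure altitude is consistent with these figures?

DA = PA + 120 × (OAT − (15 − 2·PA/1000)) = PA + 120·OAT − 1800 + 0.24·PA = 1.24·PA + 120·OAT − 1800.
So 1.24·PA = 6100 − 120 × 9 + 1800 = 6820.
PA = 6820 / 1.24 = 5500 ft.

5500 ft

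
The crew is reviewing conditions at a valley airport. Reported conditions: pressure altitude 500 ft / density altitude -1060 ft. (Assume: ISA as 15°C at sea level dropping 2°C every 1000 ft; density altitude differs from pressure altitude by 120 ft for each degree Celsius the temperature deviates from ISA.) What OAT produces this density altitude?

Density altitude − pressure altitude = -1060 − 500 = -1560 ft.
At 120 ft/°C that is an ISA deviation of -1560/120 = -13°C.
ISA temperature at 500 ft = 15 − 2 × (500/1000) = 14°C.
OAT = ISA + deviation = 14 + (-13) = 1°C.

1°C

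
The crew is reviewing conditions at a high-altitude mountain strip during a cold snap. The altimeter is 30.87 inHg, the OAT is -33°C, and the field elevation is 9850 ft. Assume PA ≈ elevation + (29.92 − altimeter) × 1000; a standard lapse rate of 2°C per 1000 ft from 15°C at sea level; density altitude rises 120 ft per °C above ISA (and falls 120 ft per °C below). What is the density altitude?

5276 ft

Pressure altitude = 9850 + (29.92 − 30.87) × 1000 = 9850 + (-950) = 8900 ft.
ISA temperature at 8900 ft = 15 − 2 × (8900/1000) = -2.8°C.
ISA deviation = -33 − (-2.8) = -30.2°C.
Density altitude = 8900 + 120 × (-30.2) = 5276 ft.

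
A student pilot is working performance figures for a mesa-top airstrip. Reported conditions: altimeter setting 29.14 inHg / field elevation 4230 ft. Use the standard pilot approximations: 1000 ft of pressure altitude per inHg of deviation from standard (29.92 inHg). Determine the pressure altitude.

Pressure correction = (29.92 − 29.14) × 1000 = +780 ft.
Pressure altitude = 4230 + (+780) = 5010 ft.

5010 ft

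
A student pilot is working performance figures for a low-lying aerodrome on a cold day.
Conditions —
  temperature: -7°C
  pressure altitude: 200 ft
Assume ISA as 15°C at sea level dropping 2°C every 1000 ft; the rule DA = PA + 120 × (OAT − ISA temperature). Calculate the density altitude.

-2392 ft

ISA temperature at 200 ft = 15 − 2 × (200/1000) = 14.6°C.
ISA deviation = -7 − 14.6 = -21.6°C.
Density altitude = 200 + 120 × (-21.6) = 200 + (-2592) = -2392 ft.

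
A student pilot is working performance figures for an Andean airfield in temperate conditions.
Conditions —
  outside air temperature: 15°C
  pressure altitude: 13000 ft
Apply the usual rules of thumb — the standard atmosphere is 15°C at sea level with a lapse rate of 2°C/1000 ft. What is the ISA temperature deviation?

ISA temperature at 13000 ft = 15 − 2 × (13000/1000) = -11°C.
Deviation = OAT − ISA = 15 − (-11) = +26°C.

ISA+26°C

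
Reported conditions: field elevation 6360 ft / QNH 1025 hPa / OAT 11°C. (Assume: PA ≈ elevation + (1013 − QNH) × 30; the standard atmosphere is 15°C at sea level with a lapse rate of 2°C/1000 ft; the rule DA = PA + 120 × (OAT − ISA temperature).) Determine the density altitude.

6960 ft

Pressure altitude = 6360 + (1013 − 1025) × 30 = 6360 + (-360) = 6000 ft.
ISA temperature at 6000 ft = 15 − 2 × (6000/1000) = 3°C.
ISA deviation = 11 − 3 = +8°C.
Density altitude = 6000 + 120 × (8) = 6960 ft.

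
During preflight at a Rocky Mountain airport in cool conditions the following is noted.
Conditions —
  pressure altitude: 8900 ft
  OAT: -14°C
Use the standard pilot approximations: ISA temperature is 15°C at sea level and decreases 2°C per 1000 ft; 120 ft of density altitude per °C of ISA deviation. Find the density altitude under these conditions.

7556 ft

ISA temperature at 8900 ft = 15 − 2 × (8900/1000) = -2.8°C.
ISA deviation = -14 − (-2.8) = -11.2°C.
Density altitude = 8900 + 120 × (-11.2) = 8900 + (-1344) = 7556 ft.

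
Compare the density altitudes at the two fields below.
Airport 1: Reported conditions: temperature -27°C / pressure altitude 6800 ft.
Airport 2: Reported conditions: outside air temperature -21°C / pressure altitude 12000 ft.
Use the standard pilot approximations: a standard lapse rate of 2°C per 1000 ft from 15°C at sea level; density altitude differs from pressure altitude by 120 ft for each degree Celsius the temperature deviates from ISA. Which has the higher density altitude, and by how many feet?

Airport 1: ISA temp = 1.4°C, deviation -28.4°C, DA = 6800 + 120 × (-28.4) = 3392 ft.
Airport 2: ISA temp = -9°C, deviation -12°C, DA = 12000 + 120 × (-12) = 10560 ft.
Airport 2 is higher by 10560 − 3392 = 7168 ft.

Airport 2 by 7168 ft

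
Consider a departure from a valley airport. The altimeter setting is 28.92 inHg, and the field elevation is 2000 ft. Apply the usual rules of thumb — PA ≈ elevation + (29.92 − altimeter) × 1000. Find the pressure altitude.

Pressure correction = (29.92 − 28.92) × 1000 = +1000 ft.
Pressure altitude = 2000 + (+1000) = 3000 ft.

3000 ft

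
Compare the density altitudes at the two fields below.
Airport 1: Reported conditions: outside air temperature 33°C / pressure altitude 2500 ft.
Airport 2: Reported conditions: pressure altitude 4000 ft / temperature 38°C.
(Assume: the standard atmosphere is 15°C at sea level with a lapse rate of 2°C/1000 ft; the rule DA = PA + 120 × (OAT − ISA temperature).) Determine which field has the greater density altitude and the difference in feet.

Airport 2 by 2460 ft

Airport 1: ISA temp = 10°C, deviation +23°C, DA = 2500 + 120 × 23 = 5260 ft.
Airport 2: ISA temp = 7°C, deviation +31°C, DA = 4000 + 120 × 31 = 7720 ft.
Airport 2 is higher by 7720 − 5260 = 2460 ft.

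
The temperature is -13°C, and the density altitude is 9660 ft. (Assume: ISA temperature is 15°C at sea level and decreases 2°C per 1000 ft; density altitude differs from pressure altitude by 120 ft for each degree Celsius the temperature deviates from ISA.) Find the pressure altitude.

DA = PA + 120 × (OAT − (15 − 2·PA/1000)) = PA + 120·OAT − 1800 + 0.24·PA = 1.24·PA + 120·OAT − 1800.
So 1.24·PA = 9660 − 120 × (-13) + 1800 = 13020.
PA = 13020 / 1.24 = 10500 ft.

10500 ft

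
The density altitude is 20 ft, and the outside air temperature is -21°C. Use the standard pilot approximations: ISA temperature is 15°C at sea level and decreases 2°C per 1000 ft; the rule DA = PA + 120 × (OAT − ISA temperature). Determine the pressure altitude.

DA = PA + 120 × (OAT − (15 − 2·PA/1000)) = PA + 120·OAT − 1800 + 0.24·PA = 1.24·PA + 120·OAT − 1800.
So 1.24·PA = 20 − 120 × (-21) + 1800 = 4340.
PA = 4340 / 1.24 = 3500 ft.

3500 ft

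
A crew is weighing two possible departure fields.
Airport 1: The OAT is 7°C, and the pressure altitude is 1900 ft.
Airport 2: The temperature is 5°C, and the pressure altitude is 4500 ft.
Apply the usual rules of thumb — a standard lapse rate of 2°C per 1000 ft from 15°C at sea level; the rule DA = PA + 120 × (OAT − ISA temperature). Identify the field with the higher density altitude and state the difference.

Airport 2 by 2984 ft

Airport 1: ISA temp = 11.2°C, deviation -4.2°C, DA = 1900 + 120 × (-4.2) = 1396 ft.
Airport 2: ISA temp = 6°C, deviation -1°C, DA = 4500 + 120 × (-1) = 4380 ft.
Airport 2 is higher by 4380 − 1396 = 2984 ft.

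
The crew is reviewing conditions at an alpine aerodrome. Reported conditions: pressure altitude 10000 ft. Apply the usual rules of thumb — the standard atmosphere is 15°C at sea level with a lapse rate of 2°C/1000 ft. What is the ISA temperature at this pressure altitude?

ISA temperature = 15 − 2 × (10000/1000) = 15 − 20 = -5°C.

-5°C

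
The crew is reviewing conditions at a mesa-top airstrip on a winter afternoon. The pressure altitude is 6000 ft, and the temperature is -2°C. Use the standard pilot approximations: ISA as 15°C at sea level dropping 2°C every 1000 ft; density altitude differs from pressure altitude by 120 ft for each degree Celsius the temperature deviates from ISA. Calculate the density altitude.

5400 ft

ISA temperature at 6000 ft = 15 − 2 × (6000/1000) = 3°C.
ISA deviation = -2 − 3 = -5°C.
Density altitude = 6000 + 120 × (-5) = 6000 + (-600) = 5400 ft.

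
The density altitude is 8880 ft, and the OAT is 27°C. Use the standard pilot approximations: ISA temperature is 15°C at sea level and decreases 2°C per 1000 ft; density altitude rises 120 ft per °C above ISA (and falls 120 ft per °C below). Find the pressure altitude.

6000 ft

DA = PA + 120 × (OAT − (15 − 2·PA/1000)) = PA + 120·OAT − 1800 + 0.24·PA = 1.24·PA + 120·OAT − 1800.
So 1.24·PA = 8880 − 120 × 27 + 1800 = 7440.
PA = 7440 / 1.24 = 6000 ft.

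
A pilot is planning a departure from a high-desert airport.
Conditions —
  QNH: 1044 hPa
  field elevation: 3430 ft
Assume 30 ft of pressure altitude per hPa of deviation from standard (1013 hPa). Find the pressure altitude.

2500 ft

Pressure correction = (1013 − 1044) × 30 = -930 ft.
Pressure altitude = 3430 + (-930) = 2500 ft.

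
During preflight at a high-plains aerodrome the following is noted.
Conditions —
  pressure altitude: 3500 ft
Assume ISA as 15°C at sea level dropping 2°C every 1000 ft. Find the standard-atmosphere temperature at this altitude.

8°C

ISA temperature = 15 − 2 × (3500/1000) = 15 − 7 = 8°C.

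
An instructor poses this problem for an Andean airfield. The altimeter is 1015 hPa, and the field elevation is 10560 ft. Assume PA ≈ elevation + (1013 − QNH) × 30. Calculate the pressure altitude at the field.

10500 ft

Pressure correction = (1013 − 1015) × 30 = -60 ft.
Pressure altitude = 10560 + (-60) = 10500 ft.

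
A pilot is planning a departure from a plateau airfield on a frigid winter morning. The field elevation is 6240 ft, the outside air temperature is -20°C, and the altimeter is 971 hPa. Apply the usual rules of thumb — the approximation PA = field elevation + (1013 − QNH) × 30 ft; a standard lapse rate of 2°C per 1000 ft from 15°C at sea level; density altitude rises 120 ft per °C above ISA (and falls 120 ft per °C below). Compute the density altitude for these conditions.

5100 ft

Pressure altitude = 6240 + (1013 − 971) × 30 = 6240 + (+1260) = 7500 ft.
ISA temperature at 7500 ft = 15 − 2 × (7500/1000) = 0°C.
ISA deviation = -20 − 0 = -20°C.
Density altitude = 7500 + 120 × (-20) = 5100 ft.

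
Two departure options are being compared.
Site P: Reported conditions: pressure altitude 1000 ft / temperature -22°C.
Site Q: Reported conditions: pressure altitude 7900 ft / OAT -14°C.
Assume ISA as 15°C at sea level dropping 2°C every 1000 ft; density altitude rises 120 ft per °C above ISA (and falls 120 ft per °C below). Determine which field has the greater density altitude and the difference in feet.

Site P: ISA temp = 13°C, deviation -35°C, DA = 1000 + 120 × (-35) = -3200 ft.
Site Q: ISA temp = -0.8°C, deviation -13.2°C, DA = 7900 + 120 × (-13.2) = 6316 ft.
Site Q is higher by 6316 − (-3200) = 9516 ft.

Site Q by 9516 ft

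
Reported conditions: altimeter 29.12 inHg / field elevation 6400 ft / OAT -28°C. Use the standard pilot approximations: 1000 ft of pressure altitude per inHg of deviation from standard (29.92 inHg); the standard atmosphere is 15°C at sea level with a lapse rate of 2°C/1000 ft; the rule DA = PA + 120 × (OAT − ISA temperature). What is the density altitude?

3768 ft

Pressure altitude = 6400 + (29.92 − 29.12) × 1000 = 6400 + (+800) = 7200 ft.
ISA temperature at 7200 ft = 15 − 2 × (7200/1000) = 0.6°C.
ISA deviation = -28 − 0.6 = -28.6°C.
Density altitude = 7200 + 120 × (-28.6) = 3768 ft.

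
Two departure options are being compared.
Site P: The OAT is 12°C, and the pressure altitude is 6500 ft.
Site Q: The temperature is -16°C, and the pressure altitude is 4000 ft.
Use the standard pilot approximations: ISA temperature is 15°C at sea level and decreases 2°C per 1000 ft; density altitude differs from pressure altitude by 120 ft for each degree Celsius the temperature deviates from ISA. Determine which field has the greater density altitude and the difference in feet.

Site P: ISA temp = 2°C, deviation +10°C, DA = 6500 + 120 × 10 = 7700 ft.
Site Q: ISA temp = 7°C, deviation -23°C, DA = 4000 + 120 × (-23) = 1240 ft.
Site P is higher by 7700 − 1240 = 6460 ft.

Site P by 6460 ft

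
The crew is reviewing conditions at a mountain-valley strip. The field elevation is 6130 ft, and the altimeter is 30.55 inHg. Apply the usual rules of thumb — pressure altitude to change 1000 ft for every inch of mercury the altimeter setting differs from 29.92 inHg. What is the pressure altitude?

5500 ft

Pressure correction = (29.92 − 30.55) × 1000 = -630 ft.
Pressure altitude = 6130 + (-630) = 5500 ft.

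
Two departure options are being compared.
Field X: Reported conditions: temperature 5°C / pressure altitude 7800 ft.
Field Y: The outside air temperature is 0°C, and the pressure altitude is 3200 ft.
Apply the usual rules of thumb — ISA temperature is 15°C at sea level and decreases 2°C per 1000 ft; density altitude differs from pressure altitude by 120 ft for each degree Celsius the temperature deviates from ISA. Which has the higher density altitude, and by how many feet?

Field X: ISA temp = -0.6°C, deviation +5.6°C, DA = 7800 + 120 × 5.6 = 8472 ft.
Field Y: ISA temp = 8.6°C, deviation -8.6°C, DA = 3200 + 120 × (-8.6) = 2168 ft.
Field X is higher by 8472 − 2168 = 6304 ft.

Field X by 6304 ft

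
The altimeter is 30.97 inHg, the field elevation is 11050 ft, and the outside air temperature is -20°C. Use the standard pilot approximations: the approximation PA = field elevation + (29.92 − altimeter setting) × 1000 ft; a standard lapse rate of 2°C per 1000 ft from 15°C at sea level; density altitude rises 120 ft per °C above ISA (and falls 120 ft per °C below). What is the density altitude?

Pressure altitude = 11050 + (29.92 − 30.97) × 1000 = 11050 + (-1050) = 10000 ft.
ISA temperature at 10000 ft = 15 − 2 × (10000/1000) = -5°C.
ISA deviation = -20 − (-5) = -15°C.
Density altitude = 10000 + 120 × (-15) = 8200 ft.

8200 ft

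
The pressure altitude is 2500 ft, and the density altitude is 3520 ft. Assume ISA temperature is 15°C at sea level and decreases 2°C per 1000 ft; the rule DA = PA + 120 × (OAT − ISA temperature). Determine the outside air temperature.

18.5°C

Density altitude − pressure altitude = 3520 − 2500 = +1020 ft.
At 120 ft/°C that is an ISA deviation of 1020/120 = +8.5°C.
ISA temperature at 2500 ft = 15 − 2 × (2500/1000) = 10°C.
OAT = ISA + deviation = 10 + (+8.5) = 18.5°C.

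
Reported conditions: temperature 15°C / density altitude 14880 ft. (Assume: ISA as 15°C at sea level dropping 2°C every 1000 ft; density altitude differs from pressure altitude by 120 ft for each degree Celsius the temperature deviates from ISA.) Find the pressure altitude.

DA = PA + 120 × (OAT − (15 − 2·PA/1000)) = PA + 120·OAT − 1800 + 0.24·PA = 1.24·PA + 120·OAT − 1800.
So 1.24·PA = 14880 − 120 × 15 + 1800 = 14880.
PA = 14880 / 1.24 = 12000 ft.

12000 ft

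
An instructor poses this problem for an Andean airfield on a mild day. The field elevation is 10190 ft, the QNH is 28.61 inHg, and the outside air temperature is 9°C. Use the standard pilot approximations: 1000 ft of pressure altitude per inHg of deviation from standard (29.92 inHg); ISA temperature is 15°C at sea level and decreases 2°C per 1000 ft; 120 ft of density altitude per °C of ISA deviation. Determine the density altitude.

Pressure altitude = 10190 + (29.92 − 28.61) × 1000 = 10190 + (+1310) = 11500 ft.
ISA temperature at 11500 ft = 15 − 2 × (11500/1000) = -8°C.
ISA deviation = 9 − (-8) = +17°C.
Density altitude = 11500 + 120 × (17) = 13540 ft.

13540 ft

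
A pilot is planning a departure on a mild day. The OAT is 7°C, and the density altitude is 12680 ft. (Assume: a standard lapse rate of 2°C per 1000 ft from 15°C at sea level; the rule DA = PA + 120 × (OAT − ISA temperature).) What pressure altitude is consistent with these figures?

11000 ft

DA = PA + 120 × (OAT − (15 − 2·PA/1000)) = PA + 120·OAT − 1800 + 0.24·PA = 1.24·PA + 120·OAT − 1800.
So 1.24·PA = 12680 − 120 × 7 + 1800 = 13640.
PA = 13640 / 1.24 = 11000 ft.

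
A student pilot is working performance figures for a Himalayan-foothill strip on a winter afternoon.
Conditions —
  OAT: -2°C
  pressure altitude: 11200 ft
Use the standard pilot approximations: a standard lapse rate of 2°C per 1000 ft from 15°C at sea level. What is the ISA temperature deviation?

ISA temperature at 11200 ft = 15 − 2 × (11200/1000) = -7.4°C.
Deviation = OAT − ISA = -2 − (-7.4) = +5.4°C.

ISA+5.4°C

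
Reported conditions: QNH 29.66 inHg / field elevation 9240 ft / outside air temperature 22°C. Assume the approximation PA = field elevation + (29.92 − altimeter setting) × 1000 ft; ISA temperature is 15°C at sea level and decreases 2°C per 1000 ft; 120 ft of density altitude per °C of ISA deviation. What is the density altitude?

Pressure altitude = 9240 + (29.92 − 29.66) × 1000 = 9240 + (+260) = 9500 ft.
ISA temperature at 9500 ft = 15 − 2 × (9500/1000) = -4°C.
ISA deviation = 22 − (-4) = +26°C.
Density altitude = 9500 + 120 × (26) = 12620 ft.

12620 ft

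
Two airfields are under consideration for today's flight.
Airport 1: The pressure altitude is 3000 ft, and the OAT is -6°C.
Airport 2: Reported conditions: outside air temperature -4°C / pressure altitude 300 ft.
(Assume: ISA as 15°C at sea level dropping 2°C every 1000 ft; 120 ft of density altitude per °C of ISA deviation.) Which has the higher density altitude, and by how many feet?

Airport 1: ISA temp = 9°C, deviation -15°C, DA = 3000 + 120 × (-15) = 1200 ft.
Airport 2: ISA temp = 14.4°C, deviation -18.4°C, DA = 300 + 120 × (-18.4) = -1908 ft.
Airport 1 is higher by 1200 − (-1908) = 3108 ft.

Airport 1 by 3108 ft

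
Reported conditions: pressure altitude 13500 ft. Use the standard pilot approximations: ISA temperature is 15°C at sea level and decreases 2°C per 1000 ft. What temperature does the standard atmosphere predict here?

ISA temperature = 15 − 2 × (13500/1000) = 15 − 27 = -12°C.

-12°C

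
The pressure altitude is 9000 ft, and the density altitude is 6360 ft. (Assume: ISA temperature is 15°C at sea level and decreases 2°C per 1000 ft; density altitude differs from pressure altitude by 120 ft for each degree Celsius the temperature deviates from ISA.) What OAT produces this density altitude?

-25°C

Density altitude − pressure altitude = 6360 − 9000 = -2640 ft.
At 120 ft/°C that is an ISA deviation of -2640/120 = -22°C.
ISA temperature at 9000 ft = 15 − 2 × (9000/1000) = -3°C.
OAT = ISA + deviation = -3 + (-22) = -25°C.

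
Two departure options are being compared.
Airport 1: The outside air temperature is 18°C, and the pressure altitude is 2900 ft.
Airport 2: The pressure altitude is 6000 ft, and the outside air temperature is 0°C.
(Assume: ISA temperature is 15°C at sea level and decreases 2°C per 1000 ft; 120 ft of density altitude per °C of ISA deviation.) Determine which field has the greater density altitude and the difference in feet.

Airport 1: ISA temp = 9.2°C, deviation +8.8°C, DA = 2900 + 120 × 8.8 = 3956 ft.
Airport 2: ISA temp = 3°C, deviation -3°C, DA = 6000 + 120 × (-3) = 5640 ft.
Airport 2 is higher by 5640 − 3956 = 1684 ft.

Airport 2 by 1684 ft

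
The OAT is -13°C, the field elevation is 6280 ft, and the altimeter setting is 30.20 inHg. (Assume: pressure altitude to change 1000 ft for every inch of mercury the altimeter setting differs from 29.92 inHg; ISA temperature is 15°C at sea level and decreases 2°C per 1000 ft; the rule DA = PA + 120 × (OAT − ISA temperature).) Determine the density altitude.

4080 ft

Pressure altitude = 6280 + (29.92 − 30.20) × 1000 = 6280 + (-280) = 6000 ft.
ISA temperature at 6000 ft = 15 − 2 × (6000/1000) = 3°C.
ISA deviation = -13 − 3 = -16°C.
Density altitude = 6000 + 120 × (-16) = 4080 ft.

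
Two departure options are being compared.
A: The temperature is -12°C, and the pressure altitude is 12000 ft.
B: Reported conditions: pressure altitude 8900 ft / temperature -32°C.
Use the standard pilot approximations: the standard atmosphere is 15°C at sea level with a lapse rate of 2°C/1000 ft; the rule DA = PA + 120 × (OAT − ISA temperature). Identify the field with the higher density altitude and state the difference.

A: ISA temp = -9°C, deviation -3°C, DA = 12000 + 120 × (-3) = 11640 ft.
B: ISA temp = -2.8°C, deviation -29.2°C, DA = 8900 + 120 × (-29.2) = 5396 ft.
A is higher by 11640 − 5396 = 6244 ft.

A by 6244 ft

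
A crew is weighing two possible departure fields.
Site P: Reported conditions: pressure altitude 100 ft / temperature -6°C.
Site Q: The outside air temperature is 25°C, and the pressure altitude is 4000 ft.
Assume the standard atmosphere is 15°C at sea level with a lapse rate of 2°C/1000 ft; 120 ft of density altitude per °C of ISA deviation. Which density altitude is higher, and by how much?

Site Q by 8556 ft

Site P: ISA temp = 14.8°C, deviation -20.8°C, DA = 100 + 120 × (-20.8) = -2396 ft.
Site Q: ISA temp = 7°C, deviation +18°C, DA = 4000 + 120 × 18 = 6160 ft.
Site Q is higher by 6160 − (-2396) = 8556 ft.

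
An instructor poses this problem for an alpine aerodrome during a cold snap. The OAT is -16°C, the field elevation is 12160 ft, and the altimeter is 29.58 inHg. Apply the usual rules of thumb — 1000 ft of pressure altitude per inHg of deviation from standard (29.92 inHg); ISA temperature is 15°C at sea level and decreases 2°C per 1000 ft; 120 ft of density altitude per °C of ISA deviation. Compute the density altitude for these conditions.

Pressure altitude = 12160 + (29.92 − 29.58) × 1000 = 12160 + (+340) = 12500 ft.
ISA temperature at 12500 ft = 15 − 2 × (12500/1000) = -10°C.
ISA deviation = -16 − (-10) = -6°C.
Density altitude = 12500 + 120 × (-6) = 11780 ft.

11780 ft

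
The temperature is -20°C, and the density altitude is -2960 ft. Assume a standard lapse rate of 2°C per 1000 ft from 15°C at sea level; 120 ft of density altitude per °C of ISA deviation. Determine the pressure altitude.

1000 ft

DA = PA + 120 × (OAT − (15 − 2·PA/1000)) = PA + 120·OAT − 1800 + 0.24·PA = 1.24·PA + 120·OAT − 1800.
So 1.24·PA = -2960 − 120 × (-20) + 1800 = 1240.
PA = 1240 / 1.24 = 1000 ft.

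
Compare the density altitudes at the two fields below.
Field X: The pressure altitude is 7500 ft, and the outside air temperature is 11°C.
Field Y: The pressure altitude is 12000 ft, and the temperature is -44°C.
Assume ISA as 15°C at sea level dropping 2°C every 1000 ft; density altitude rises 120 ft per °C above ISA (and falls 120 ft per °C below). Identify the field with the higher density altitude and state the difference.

Field X: ISA temp = 0°C, deviation +11°C, DA = 7500 + 120 × 11 = 8820 ft.
Field Y: ISA temp = -9°C, deviation -35°C, DA = 12000 + 120 × (-35) = 7800 ft.
Field X is higher by 8820 − 7800 = 1020 ft.

Field X by 1020 ft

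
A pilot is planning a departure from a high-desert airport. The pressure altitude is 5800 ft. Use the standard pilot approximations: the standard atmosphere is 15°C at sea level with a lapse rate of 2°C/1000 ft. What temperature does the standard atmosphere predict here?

ISA temperature = 15 − 2 × (5800/1000) = 15 − 11.6 = 3.4°C.

3.4°C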